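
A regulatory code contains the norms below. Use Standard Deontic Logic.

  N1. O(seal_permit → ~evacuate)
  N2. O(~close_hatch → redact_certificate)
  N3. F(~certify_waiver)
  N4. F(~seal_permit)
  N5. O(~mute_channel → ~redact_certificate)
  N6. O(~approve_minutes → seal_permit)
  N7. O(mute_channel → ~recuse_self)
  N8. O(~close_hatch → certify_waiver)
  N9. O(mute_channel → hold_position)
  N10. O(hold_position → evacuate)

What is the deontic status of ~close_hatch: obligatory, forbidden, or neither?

F(~seal_permit) at premise 4 means O(seal_permit).
From O(seal_permit) and premise 1, O(seal_permit → ~evacuate), we obtain O(~evacuate).
Premise 10 is O(hold_position → evacuate); contrapositively O(~evacuate → ~hold_position). Since O(~evacuate) holds, K gives O(~hold_position).
Premise 9 is O(mute_channel → hold_position); contrapositively O(~hold_position → ~mute_channel). Since O(~hold_position) holds, K gives O(~mute_channel).
Applying K to premise 5 (O(~mute_channel → ~redact_certificate)) and O(~mute_channel) yields O(~redact_certificate).
The contrapositive of premise 2 (O(~close_hatch → redact_certificate)) is O(~redact_certificate → close_hatch), and O(~redact_certificate) is already established, so O(close_hatch).
Premises 3, 6, 7, 8 do not contribute to this derivation.
Thus O(close_hatch), which is F(~close_hatch): ~close_hatch is forbidden.

Forbidden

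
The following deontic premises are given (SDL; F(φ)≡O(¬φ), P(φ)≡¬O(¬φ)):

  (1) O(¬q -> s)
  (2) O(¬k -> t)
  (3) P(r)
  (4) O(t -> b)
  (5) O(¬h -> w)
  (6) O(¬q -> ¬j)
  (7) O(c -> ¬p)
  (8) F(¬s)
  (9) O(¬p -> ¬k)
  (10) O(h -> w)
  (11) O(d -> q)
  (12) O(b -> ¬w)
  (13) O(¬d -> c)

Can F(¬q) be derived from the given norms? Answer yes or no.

Yes

Premises 5 and 10 are O(¬h -> w) and O(h -> w); every ideal world satisfies ¬h or h, so in either case w holds — hence O(w).
Premise 12, O(b -> ¬w), contraposes to O(w -> ¬b); with O(w) we get O(¬b).
The contrapositive of premise 4 (O(t -> b)) is O(¬b -> ¬t), and O(¬b) is already established, so O(¬t).
The contrapositive of premise 2 (O(¬k -> t)) is O(¬t -> k), and O(¬t) is already established, so O(k).
Premise 9, O(¬p -> ¬k), contraposes to O(k -> p); with O(k) we get O(p).
Premise 7 is O(c -> ¬p); contrapositively O(p -> ¬c). Since O(p) holds, K gives O(¬c).
Premise 13 is O(¬d -> c); contrapositively O(¬c -> d). Since O(¬c) holds, K gives O(d).
From O(d) and premise 11, O(d -> q), we obtain O(q).
Premises 1, 3, 6, 8 do not contribute to this derivation.
So O(q) holds, i.e. F(¬q). The claim follows.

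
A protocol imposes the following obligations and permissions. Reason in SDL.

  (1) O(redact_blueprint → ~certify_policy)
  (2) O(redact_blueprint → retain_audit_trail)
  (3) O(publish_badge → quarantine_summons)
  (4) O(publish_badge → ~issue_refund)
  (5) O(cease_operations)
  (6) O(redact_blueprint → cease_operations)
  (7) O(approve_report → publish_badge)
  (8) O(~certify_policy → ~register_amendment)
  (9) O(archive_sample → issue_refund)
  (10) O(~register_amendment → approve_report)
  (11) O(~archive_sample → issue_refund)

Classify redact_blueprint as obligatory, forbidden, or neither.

Premises 9 and 11 cover both cases: O(archive_sample → issue_refund) and O(~archive_sample → issue_refund). Since archive_sample ∨ ~archive_sample is a tautology, O(issue_refund) follows.
The contrapositive of premise 4 (O(publish_badge → ~issue_refund)) is O(issue_refund → ~publish_badge), and O(issue_refund) is already established, so O(~publish_badge).
The contrapositive of premise 7 (O(approve_report → publish_badge)) is O(~publish_badge → ~approve_report), and O(~publish_badge) is already established, so O(~approve_report).
The contrapositive of premise 10 (O(~register_amendment → approve_report)) is O(~approve_report → register_amendment), and O(~approve_report) is already established, so O(register_amendment).
Premise 8, O(~certify_policy → ~register_amendment), contraposes to O(register_amendment → certify_policy); with O(register_amendment) we get O(certify_policy).
The contrapositive of premise 1 (O(redact_blueprint → ~certify_policy)) is O(certify_policy → ~redact_blueprint), and O(certify_policy) is already established, so O(~redact_blueprint).
Premises 2, 3, 5, 6 do not contribute to this derivation.
Thus O(~redact_blueprint), which is F(redact_blueprint): redact_blueprint is forbidden.

Forbidden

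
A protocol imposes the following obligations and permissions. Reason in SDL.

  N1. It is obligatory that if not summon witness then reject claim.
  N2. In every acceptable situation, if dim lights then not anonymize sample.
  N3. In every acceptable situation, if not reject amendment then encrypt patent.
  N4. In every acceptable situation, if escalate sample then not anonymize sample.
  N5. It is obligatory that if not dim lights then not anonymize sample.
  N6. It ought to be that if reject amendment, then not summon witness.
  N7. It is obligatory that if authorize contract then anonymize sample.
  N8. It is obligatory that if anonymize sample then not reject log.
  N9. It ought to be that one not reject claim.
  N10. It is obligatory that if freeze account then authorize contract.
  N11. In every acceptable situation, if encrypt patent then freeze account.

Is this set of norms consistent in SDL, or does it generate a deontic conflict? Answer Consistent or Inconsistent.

By case analysis on dim_lights: premise 2 gives O(dim_lights → ¬anonymize_sample) and premise 5 gives O(¬dim_lights → ¬anonymize_sample), so O(¬anonymize_sample) either way.
Premise 7, O(authorize_contract → anonymize_sample), contraposes to O(¬anonymize_sample → ¬authorize_contract); with O(¬anonymize_sample) we get O(¬authorize_contract).
Premise 10, O(freeze_account → authorize_contract), contraposes to O(¬authorize_contract → ¬freeze_account); with O(¬authorize_contract) we get O(¬freeze_account).
The contrapositive of premise 11 (O(encrypt_patent → freeze_account)) is O(¬freeze_account → ¬encrypt_patent), and O(¬freeze_account) is already established, so O(¬encrypt_patent).
Premise 3, O(¬reject_amendment → encrypt_patent), contraposes to O(¬encrypt_patent → reject_amendment); with O(¬encrypt_patent) we get O(reject_amendment).
Applying K to premise 6 (O(reject_amendment → ¬summon_witness)) and O(reject_amendment) yields O(¬summon_witness).
With premise 1, O(¬summon_witness → reject_claim), the K-axiom yields O(reject_claim).
However, premise 9 gives O(¬reject_claim).
We now have both O(reject_claim) and O(¬reject_claim) — reject_claim is simultaneously obligatory and forbidden, violating the D-axiom.

Inconsistent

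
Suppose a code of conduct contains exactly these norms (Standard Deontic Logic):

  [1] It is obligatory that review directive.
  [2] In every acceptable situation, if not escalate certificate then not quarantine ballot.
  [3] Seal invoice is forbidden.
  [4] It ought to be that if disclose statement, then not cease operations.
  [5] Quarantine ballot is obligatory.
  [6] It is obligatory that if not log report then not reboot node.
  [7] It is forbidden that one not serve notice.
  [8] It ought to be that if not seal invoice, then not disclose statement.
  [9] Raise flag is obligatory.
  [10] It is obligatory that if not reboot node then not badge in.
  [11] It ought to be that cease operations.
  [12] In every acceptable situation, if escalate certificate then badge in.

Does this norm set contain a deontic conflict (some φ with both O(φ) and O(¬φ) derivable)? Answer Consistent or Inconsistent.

Premise 4 is O(disclose_statement → ¬cease_operations), but O(disclose_statement) is not derivable from the premises, so it does not yield O(¬cease_operations).
So O(¬cease_operations) is not derivable, and the apparent clash with O(cease_operations) does not arise.
A world satisfying every obligation exists (e.g. badge_in=true, cease_operations=true, disclose_statement=false, escalate_certificate=true, log_report=true, quarantine_ballot=true, raise_flag=true, reboot_node=true, review_directive=true, seal_invoice=false, serve_notice=true); no atom is both obligatory and forbidden, so the set is consistent.

Consistent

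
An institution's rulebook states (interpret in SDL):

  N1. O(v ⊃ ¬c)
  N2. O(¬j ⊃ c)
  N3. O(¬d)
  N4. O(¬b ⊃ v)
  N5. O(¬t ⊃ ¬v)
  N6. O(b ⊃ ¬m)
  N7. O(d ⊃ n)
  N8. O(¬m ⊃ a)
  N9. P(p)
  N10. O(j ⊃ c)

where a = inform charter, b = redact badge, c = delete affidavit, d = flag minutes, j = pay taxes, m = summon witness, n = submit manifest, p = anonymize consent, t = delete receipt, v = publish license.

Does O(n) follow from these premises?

No

Premise 7 is O(d ⊃ n), but O(d) is not derivable from the premises, so it does not yield O(n).
No other premise forces O(n). An ideal world satisfying every premise can still have n false, so O(n) is not derivable.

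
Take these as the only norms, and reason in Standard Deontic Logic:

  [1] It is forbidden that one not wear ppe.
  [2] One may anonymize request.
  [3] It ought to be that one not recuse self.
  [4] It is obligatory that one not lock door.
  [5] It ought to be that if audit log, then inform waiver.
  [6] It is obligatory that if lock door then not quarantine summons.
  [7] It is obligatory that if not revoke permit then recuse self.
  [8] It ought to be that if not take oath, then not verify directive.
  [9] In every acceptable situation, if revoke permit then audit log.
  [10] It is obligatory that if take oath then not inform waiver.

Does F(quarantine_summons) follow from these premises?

Premise 6 is O(lock_door → ¬quarantine_summons), but O(lock_door) is not derivable from the premises, so it does not yield O(¬quarantine_summons).
No other premise forces O(¬quarantine_summons). An ideal world satisfying every premise can still have quarantine_summons true, so F(quarantine_summons) is not derivable.

No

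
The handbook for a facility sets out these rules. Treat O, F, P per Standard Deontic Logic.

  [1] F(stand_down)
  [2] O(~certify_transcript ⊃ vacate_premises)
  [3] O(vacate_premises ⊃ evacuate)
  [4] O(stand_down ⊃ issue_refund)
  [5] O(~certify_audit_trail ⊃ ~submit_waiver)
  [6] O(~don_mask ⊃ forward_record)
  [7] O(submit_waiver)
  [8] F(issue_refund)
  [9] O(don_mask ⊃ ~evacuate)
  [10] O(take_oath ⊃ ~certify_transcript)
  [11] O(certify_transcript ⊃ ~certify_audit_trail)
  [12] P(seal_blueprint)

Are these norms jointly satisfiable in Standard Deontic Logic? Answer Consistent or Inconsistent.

Premise 4 is O(stand_down ⊃ issue_refund), but O(stand_down) is not derivable from the premises, so it does not yield O(issue_refund).
So O(issue_refund) is not derivable, and the apparent clash with O(~issue_refund) does not arise.
A world satisfying every obligation exists (e.g. certify_audit_trail=true, certify_transcript=false, don_mask=false, evacuate=true, forward_record=true, issue_refund=false, seal_blueprint=false, stand_down=false, submit_waiver=true, take_oath=false, vacate_premises=true); no atom is both obligatory and forbidden, so the set is consistent.

Consistent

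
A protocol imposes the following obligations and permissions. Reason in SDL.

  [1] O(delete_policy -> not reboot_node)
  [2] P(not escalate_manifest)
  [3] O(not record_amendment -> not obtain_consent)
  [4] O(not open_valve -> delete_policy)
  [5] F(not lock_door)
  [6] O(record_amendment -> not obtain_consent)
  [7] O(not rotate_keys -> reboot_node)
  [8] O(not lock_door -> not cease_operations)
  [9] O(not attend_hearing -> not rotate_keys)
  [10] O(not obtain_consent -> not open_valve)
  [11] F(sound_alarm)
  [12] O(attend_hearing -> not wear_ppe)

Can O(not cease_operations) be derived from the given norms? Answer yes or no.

Premise 8 is O(not lock_door -> not cease_operations), but O(not lock_door) is not derivable from the premises, so it does not yield O(not cease_operations).
No other premise forces O(not cease_operations). An ideal world satisfying every premise can still have not cease_operations false, so O(not cease_operations) is not derivable.

No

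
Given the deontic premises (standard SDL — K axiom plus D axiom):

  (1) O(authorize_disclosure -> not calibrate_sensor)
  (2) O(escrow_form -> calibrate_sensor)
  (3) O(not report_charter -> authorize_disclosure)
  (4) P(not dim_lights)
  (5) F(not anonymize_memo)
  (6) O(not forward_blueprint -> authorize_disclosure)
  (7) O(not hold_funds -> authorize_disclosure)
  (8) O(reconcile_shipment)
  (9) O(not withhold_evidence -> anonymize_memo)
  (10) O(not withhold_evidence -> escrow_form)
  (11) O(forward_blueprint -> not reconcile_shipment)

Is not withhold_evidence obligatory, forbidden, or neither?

Premise 8 gives O(reconcile_shipment).
Premise 11, O(forward_blueprint -> not reconcile_shipment), contraposes to O(reconcile_shipment -> not forward_blueprint); with O(reconcile_shipment) we get O(not forward_blueprint).
With premise 6, O(not forward_blueprint -> authorize_disclosure), the K-axiom yields O(authorize_disclosure).
With premise 1, O(authorize_disclosure -> not calibrate_sensor), the K-axiom yields O(not calibrate_sensor).
The contrapositive of premise 2 (O(escrow_form -> calibrate_sensor)) is O(not calibrate_sensor -> not escrow_form), and O(not calibrate_sensor) is already established, so O(not escrow_form).
Premise 10 is O(not withhold_evidence -> escrow_form); contrapositively O(not escrow_form -> withhold_evidence). Since O(not escrow_form) holds, K gives O(withhold_evidence).
Premises 3, 4, 5, 7, 9 do not contribute to this derivation.
Thus O(withhold_evidence), which is F(not withhold_evidence): not withhold_evidence is forbidden.

Forbidden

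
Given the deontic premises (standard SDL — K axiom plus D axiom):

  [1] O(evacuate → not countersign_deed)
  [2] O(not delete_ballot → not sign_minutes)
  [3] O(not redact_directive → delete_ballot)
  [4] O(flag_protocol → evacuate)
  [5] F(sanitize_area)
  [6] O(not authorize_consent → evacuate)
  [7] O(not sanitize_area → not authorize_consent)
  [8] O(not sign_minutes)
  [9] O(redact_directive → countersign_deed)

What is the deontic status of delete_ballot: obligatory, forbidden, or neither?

Obligatory

Premise 5, F(sanitize_area), is equivalent to O(not sanitize_area).
From O(not sanitize_area) and premise 7, O(not sanitize_area → not authorize_consent), we obtain O(not authorize_consent).
From O(not authorize_consent) and premise 6, O(not authorize_consent → evacuate), we obtain O(evacuate).
With premise 1, O(evacuate → not countersign_deed), the K-axiom yields O(not countersign_deed).
Premise 9 is O(redact_directive → countersign_deed); contrapositively O(not countersign_deed → not redact_directive). Since O(not countersign_deed) holds, K gives O(not redact_directive).
With premise 3, O(not redact_directive → delete_ballot), the K-axiom yields O(delete_ballot).
Premises 2, 4, 8 do not contribute to this derivation.
Hence delete_ballot is obligatory.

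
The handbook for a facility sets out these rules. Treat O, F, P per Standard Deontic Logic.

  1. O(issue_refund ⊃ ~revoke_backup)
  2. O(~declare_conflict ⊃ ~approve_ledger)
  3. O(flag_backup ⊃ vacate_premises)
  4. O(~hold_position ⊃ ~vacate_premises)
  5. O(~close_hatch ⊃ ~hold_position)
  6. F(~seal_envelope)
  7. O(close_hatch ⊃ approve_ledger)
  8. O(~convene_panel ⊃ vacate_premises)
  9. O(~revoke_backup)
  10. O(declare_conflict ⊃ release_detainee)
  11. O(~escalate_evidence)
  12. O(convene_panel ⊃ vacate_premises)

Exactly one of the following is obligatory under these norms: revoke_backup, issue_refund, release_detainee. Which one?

Premises 12 and 8 cover both cases: O(convene_panel ⊃ vacate_premises) and O(~convene_panel ⊃ vacate_premises). Since convene_panel ∨ ~convene_panel is a tautology, O(vacate_premises) follows.
The contrapositive of premise 4 (O(~hold_position ⊃ ~vacate_premises)) is O(vacate_premises ⊃ hold_position), and O(vacate_premises) is already established, so O(hold_position).
Premise 5 is O(~close_hatch ⊃ ~hold_position); contrapositively O(hold_position ⊃ close_hatch). Since O(hold_position) holds, K gives O(close_hatch).
With premise 7, O(close_hatch ⊃ approve_ledger), the K-axiom yields O(approve_ledger).
Premise 2, O(~declare_conflict ⊃ ~approve_ledger), contraposes to O(approve_ledger ⊃ declare_conflict); with O(approve_ledger) we get O(declare_conflict).
Premise 10 is O(declare_conflict ⊃ release_detainee); since O(declare_conflict), deontic closure gives O(release_detainee).
So O(release_detainee) holds — release_detainee is obligatory. None of the other listed options is made obligatory by any chain of premises.

release_detainee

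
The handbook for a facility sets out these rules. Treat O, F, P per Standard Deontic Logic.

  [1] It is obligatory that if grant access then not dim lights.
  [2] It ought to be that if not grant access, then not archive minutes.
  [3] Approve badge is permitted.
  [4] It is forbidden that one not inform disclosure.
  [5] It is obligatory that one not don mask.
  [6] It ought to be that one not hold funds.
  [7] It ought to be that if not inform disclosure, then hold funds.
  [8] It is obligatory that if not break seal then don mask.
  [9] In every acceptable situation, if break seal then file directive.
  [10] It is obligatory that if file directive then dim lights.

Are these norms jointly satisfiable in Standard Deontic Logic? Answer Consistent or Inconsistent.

Premise 7 is O(¬inform_disclosure → hold_funds), but O(¬inform_disclosure) is not derivable from the premises, so it does not yield O(hold_funds).
So O(hold_funds) is not derivable, and the apparent clash with O(¬hold_funds) does not arise.
A world satisfying every obligation exists (e.g. approve_badge=false, archive_minutes=false, break_seal=true, dim_lights=true, don_mask=false, file_directive=true, grant_access=false, hold_funds=false, inform_disclosure=true); no atom is both obligatory and forbidden, so the set is consistent.

Consistent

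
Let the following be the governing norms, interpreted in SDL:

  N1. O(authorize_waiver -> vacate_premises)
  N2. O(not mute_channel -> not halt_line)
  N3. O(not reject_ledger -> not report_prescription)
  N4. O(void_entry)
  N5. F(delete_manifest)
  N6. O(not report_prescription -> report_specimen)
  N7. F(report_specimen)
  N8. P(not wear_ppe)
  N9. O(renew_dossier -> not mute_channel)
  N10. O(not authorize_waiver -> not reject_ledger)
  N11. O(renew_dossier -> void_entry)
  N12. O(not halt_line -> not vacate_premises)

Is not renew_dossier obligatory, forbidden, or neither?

Obligatory

F(report_specimen) at premise 7 means O(not report_specimen).
Premise 6, O(not report_prescription -> report_specimen), contraposes to O(not report_specimen -> report_prescription); with O(not report_specimen) we get O(report_prescription).
Premise 3 is O(not reject_ledger -> not report_prescription); contrapositively O(report_prescription -> reject_ledger). Since O(report_prescription) holds, K gives O(reject_ledger).
Premise 10, O(not authorize_waiver -> not reject_ledger), contraposes to O(reject_ledger -> authorize_waiver); with O(reject_ledger) we get O(authorize_waiver).
Applying K to premise 1 (O(authorize_waiver -> vacate_premises)) and O(authorize_waiver) yields O(vacate_premises).
Premise 12, O(not halt_line -> not vacate_premises), contraposes to O(vacate_premises -> halt_line); with O(vacate_premises) we get O(halt_line).
The contrapositive of premise 2 (O(not mute_channel -> not halt_line)) is O(halt_line -> mute_channel), and O(halt_line) is already established, so O(mute_channel).
Premise 9, O(renew_dossier -> not mute_channel), contraposes to O(mute_channel -> not renew_dossier); with O(mute_channel) we get O(not renew_dossier).
Premises 4, 5, 8, 11 do not contribute to this derivation.
Hence not renew_dossier is obligatory.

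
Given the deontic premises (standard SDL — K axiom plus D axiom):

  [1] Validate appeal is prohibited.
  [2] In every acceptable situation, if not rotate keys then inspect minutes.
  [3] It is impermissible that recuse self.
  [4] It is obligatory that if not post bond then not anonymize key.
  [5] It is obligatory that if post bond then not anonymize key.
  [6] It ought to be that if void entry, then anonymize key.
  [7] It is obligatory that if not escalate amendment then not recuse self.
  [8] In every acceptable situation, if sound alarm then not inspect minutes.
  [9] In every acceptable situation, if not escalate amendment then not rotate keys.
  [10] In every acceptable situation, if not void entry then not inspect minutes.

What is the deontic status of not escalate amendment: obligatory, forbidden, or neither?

Premises 4 and 5 cover both cases: O(¬post_bond → ¬anonymize_key) and O(post_bond → ¬anonymize_key). Since ¬post_bond ∨ post_bond is a tautology, O(¬anonymize_key) follows.
Premise 6, O(void_entry → anonymize_key), contraposes to O(¬anonymize_key → ¬void_entry); with O(¬anonymize_key) we get O(¬void_entry).
Applying K to premise 10 (O(¬void_entry → ¬inspect_minutes)) and O(¬void_entry) yields O(¬inspect_minutes).
Premise 2 is O(¬rotate_keys → inspect_minutes); contrapositively O(¬inspect_minutes → rotate_keys). Since O(¬inspect_minutes) holds, K gives O(rotate_keys).
Premise 9, O(¬escalate_amendment → ¬rotate_keys), contraposes to O(rotate_keys → escalate_amendment); with O(rotate_keys) we get O(escalate_amendment).
Premises 1, 3, 7, 8 do not contribute to this derivation.
Thus O(escalate_amendment), which is F(¬escalate_amendment): ¬escalate_amendment is forbidden.

Forbidden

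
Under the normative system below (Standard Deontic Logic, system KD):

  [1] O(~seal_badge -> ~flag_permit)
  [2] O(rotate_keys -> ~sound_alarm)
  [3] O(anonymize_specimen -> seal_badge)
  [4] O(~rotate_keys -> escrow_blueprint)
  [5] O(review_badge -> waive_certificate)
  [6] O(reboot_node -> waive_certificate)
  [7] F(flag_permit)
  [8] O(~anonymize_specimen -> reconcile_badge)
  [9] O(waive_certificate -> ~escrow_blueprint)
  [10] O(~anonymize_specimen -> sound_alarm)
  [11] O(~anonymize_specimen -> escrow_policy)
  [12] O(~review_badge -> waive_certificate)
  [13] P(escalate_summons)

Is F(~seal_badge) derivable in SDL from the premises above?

By case analysis on review_badge: premise 5 gives O(review_badge -> waive_certificate) and premise 12 gives O(~review_badge -> waive_certificate), so O(waive_certificate) either way.
Premise 9 is O(waive_certificate -> ~escrow_blueprint); since O(waive_certificate), deontic closure gives O(~escrow_blueprint).
The contrapositive of premise 4 (O(~rotate_keys -> escrow_blueprint)) is O(~escrow_blueprint -> rotate_keys), and O(~escrow_blueprint) is already established, so O(rotate_keys).
From O(rotate_keys) and premise 2, O(rotate_keys -> ~sound_alarm), we obtain O(~sound_alarm).
Premise 10 is O(~anonymize_specimen -> sound_alarm); contrapositively O(~sound_alarm -> anonymize_specimen). Since O(~sound_alarm) holds, K gives O(anonymize_specimen).
With premise 3, O(anonymize_specimen -> seal_badge), the K-axiom yields O(seal_badge).
Premises 1, 6, 7, 8, 11, 13 do not contribute to this derivation.
So O(seal_badge) holds, i.e. F(~seal_badge). The claim follows.

Yes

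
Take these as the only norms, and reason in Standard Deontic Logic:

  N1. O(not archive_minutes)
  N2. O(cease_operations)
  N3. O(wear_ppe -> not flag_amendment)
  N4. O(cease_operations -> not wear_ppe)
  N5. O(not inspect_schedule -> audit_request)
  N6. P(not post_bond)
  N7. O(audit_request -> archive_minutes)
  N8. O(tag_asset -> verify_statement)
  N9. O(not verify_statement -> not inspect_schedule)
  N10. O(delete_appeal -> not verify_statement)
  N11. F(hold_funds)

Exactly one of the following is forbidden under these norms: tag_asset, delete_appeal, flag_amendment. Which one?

Premise 1 states O(not archive_minutes) outright.
Premise 7, O(audit_request -> archive_minutes), contraposes to O(not archive_minutes -> not audit_request); with O(not archive_minutes) we get O(not audit_request).
Premise 5 is O(not inspect_schedule -> audit_request); contrapositively O(not audit_request -> inspect_schedule). Since O(not audit_request) holds, K gives O(inspect_schedule).
Premise 9 is O(not verify_statement -> not inspect_schedule); contrapositively O(inspect_schedule -> verify_statement). Since O(inspect_schedule) holds, K gives O(verify_statement).
Premise 10, O(delete_appeal -> not verify_statement), contraposes to O(verify_statement -> not delete_appeal); with O(verify_statement) we get O(not delete_appeal).
So O(not delete_appeal) holds, i.e. delete_appeal is forbidden. None of the other listed options is forbidden under the premises.

delete_appeal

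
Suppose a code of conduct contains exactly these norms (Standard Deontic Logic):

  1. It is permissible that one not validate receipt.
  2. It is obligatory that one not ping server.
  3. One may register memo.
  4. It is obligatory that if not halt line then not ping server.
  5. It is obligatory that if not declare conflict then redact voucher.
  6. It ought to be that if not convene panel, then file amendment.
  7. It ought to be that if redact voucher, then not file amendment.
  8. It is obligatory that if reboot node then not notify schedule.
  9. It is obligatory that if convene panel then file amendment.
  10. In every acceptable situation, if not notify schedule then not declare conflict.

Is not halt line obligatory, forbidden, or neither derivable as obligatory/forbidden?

Neither

Premise 4 is O(¬halt_line → ¬ping_server); even if O(¬ping_server) held, inferring O(¬halt_line) would be affirming the consequent — invalid.
No premise or chain of K-axiom applications forces O(¬halt_line), and none forces O(halt_line). So ¬halt_line is neither obligatory nor forbidden under these norms.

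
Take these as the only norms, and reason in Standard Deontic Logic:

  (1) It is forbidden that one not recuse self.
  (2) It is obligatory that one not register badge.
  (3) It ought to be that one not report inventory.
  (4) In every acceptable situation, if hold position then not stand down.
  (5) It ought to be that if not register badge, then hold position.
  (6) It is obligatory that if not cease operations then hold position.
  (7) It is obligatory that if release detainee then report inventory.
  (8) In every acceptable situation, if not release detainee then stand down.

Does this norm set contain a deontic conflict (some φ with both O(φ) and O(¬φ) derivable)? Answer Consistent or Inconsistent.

Premise 2 gives O(¬register_badge).
With premise 5, O(¬register_badge → hold_position), the K-axiom yields O(hold_position).
Premise 4 is O(hold_position → ¬stand_down); since O(hold_position), deontic closure gives O(¬stand_down).
The contrapositive of premise 8 (O(¬release_detainee → stand_down)) is O(¬stand_down → release_detainee), and O(¬stand_down) is already established, so O(release_detainee).
From O(release_detainee) and premise 7, O(release_detainee → report_inventory), we obtain O(report_inventory).
However, premise 3 gives O(¬report_inventory).
We now have both O(report_inventory) and O(¬report_inventory) — report_inventory is simultaneously obligatory and forbidden, violating the D-axiom.

Inconsistent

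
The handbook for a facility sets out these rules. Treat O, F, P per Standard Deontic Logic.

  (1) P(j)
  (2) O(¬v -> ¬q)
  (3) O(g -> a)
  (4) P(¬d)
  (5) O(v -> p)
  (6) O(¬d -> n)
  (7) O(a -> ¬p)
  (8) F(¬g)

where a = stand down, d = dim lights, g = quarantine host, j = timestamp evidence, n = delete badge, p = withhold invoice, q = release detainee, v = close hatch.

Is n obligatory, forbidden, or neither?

Neither

Premise 6 is O(¬d -> n), but O(¬d) is not derivable from the premises (the permission P(¬d) asserts only ¬O(d), not O(¬d)), so it does not yield O(n).
No premise or chain of K-axiom applications forces O(n), and none forces O(¬n). So n is neither obligatory nor forbidden under these norms.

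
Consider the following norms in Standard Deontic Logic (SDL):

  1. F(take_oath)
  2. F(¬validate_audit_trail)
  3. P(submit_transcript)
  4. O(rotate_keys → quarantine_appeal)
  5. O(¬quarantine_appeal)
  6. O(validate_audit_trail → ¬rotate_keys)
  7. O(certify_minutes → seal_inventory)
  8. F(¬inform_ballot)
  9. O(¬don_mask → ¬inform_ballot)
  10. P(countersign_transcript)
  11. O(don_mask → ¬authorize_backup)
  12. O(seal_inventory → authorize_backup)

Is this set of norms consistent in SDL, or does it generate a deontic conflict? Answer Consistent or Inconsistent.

Consistent

Premise 4 is O(rotate_keys → quarantine_appeal), but O(rotate_keys) is not derivable from the premises, so it does not yield O(quarantine_appeal).
So O(quarantine_appeal) is not derivable, and the apparent clash with O(¬quarantine_appeal) does not arise.
A world satisfying every obligation exists (e.g. authorize_backup=false, certify_minutes=false, countersign_transcript=false, don_mask=true, inform_ballot=true, quarantine_appeal=false, rotate_keys=false, seal_inventory=false, submit_transcript=false, take_oath=false, validate_audit_trail=true); no atom is both obligatory and forbidden, so the set is consistent.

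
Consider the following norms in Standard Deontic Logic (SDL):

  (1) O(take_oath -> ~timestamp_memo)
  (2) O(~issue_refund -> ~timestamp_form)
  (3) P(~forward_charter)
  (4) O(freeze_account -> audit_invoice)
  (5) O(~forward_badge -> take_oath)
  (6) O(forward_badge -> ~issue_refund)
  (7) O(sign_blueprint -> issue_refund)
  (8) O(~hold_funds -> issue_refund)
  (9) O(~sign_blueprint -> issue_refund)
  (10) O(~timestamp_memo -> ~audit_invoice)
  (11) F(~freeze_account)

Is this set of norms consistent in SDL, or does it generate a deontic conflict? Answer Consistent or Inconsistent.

Premises 9 and 7 are O(~sign_blueprint -> issue_refund) and O(sign_blueprint -> issue_refund); every ideal world satisfies ~sign_blueprint or sign_blueprint, so in either case issue_refund holds — hence O(issue_refund).
Premise 6, O(forward_badge -> ~issue_refund), contraposes to O(issue_refund -> ~forward_badge); with O(issue_refund) we get O(~forward_badge).
Applying K to premise 5 (O(~forward_badge -> take_oath)) and O(~forward_badge) yields O(take_oath).
Applying K to premise 1 (O(take_oath -> ~timestamp_memo)) and O(take_oath) yields O(~timestamp_memo).
Premise 10 is O(~timestamp_memo -> ~audit_invoice); since O(~timestamp_memo), deontic closure gives O(~audit_invoice).
Premise 4 is O(freeze_account -> audit_invoice); contrapositively O(~audit_invoice -> ~freeze_account). Since O(~audit_invoice) holds, K gives O(~freeze_account).
However, F(~freeze_account) at premise 11 amounts to O(freeze_account).
We now have both O(~freeze_account) and O(freeze_account) — freeze_account is simultaneously obligatory and forbidden, violating the D-axiom.

Inconsistent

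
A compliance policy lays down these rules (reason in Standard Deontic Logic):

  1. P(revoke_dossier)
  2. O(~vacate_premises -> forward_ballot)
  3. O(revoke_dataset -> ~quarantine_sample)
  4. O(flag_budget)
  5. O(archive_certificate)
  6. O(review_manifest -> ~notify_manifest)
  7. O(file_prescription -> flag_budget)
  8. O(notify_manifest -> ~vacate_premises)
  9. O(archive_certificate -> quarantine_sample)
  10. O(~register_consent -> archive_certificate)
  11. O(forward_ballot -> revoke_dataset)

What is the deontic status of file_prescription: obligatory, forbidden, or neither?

Neither

Premise 7 is O(file_prescription -> flag_budget); even if O(flag_budget) held, inferring O(file_prescription) would be affirming the consequent — invalid.
No premise or chain of K-axiom applications forces O(file_prescription), and none forces O(~file_prescription). So file_prescription is neither obligatory nor forbidden under these norms.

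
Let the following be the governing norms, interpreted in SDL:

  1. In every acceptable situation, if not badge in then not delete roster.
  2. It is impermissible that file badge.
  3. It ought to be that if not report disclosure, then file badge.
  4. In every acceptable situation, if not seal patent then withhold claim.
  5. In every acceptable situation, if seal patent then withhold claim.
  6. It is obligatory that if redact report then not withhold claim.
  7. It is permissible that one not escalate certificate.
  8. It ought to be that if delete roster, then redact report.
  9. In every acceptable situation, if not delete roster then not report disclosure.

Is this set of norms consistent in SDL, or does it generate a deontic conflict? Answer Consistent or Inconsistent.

By case analysis on seal_patent: premise 5 gives O(seal_patent → withhold_claim) and premise 4 gives O(¬seal_patent → withhold_claim), so O(withhold_claim) either way.
Premise 6 is O(redact_report → ¬withhold_claim); contrapositively O(withhold_claim → ¬redact_report). Since O(withhold_claim) holds, K gives O(¬redact_report).
The contrapositive of premise 8 (O(delete_roster → redact_report)) is O(¬redact_report → ¬delete_roster), and O(¬redact_report) is already established, so O(¬delete_roster).
Applying K to premise 9 (O(¬delete_roster → ¬report_disclosure)) and O(¬delete_roster) yields O(¬report_disclosure).
With premise 3, O(¬report_disclosure → file_badge), the K-axiom yields O(file_badge).
However, F(file_badge) at premise 2 amounts to O(¬file_badge).
We now have both O(file_badge) and O(¬file_badge) — file_badge is simultaneously obligatory and forbidden, violating the D-axiom.

Inconsistent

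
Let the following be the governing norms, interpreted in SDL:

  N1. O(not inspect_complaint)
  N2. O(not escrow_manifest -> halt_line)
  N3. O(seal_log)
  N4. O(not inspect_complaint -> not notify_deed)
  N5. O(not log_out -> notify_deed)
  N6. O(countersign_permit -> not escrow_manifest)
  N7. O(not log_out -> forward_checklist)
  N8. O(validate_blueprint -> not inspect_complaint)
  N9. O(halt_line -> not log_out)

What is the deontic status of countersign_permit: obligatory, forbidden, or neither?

Forbidden

From premise 1 we have O(not inspect_complaint).
With premise 4, O(not inspect_complaint -> not notify_deed), the K-axiom yields O(not notify_deed).
The contrapositive of premise 5 (O(not log_out -> notify_deed)) is O(not notify_deed -> log_out), and O(not notify_deed) is already established, so O(log_out).
Premise 9 is O(halt_line -> not log_out); contrapositively O(log_out -> not halt_line). Since O(log_out) holds, K gives O(not halt_line).
Premise 2 is O(not escrow_manifest -> halt_line); contrapositively O(not halt_line -> escrow_manifest). Since O(not halt_line) holds, K gives O(escrow_manifest).
Premise 6, O(countersign_permit -> not escrow_manifest), contraposes to O(escrow_manifest -> not countersign_permit); with O(escrow_manifest) we get O(not countersign_permit).
Premises 3, 7, 8 do not contribute to this derivation.
Thus O(not countersign_permit), which is F(countersign_permit): countersign_permit is forbidden.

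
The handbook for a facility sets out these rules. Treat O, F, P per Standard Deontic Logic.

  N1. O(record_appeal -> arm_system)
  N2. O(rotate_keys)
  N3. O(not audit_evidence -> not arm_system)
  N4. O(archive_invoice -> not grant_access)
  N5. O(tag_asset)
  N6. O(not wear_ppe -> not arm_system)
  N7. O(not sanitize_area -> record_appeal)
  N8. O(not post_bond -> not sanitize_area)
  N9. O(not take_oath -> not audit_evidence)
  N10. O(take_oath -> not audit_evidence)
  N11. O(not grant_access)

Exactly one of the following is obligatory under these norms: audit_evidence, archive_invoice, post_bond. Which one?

Premises 10 and 9 cover both cases: O(take_oath -> not audit_evidence) and O(not take_oath -> not audit_evidence). Since take_oath ∨ not take_oath is a tautology, O(not audit_evidence) follows.
From O(not audit_evidence) and premise 3, O(not audit_evidence -> not arm_system), we obtain O(not arm_system).
Premise 1, O(record_appeal -> arm_system), contraposes to O(not arm_system -> not record_appeal); with O(not arm_system) we get O(not record_appeal).
Premise 7, O(not sanitize_area -> record_appeal), contraposes to O(not record_appeal -> sanitize_area); with O(not record_appeal) we get O(sanitize_area).
Premise 8 is O(not post_bond -> not sanitize_area); contrapositively O(sanitize_area -> post_bond). Since O(sanitize_area) holds, K gives O(post_bond).
So O(post_bond) holds — post_bond is obligatory. None of the other listed options is made obligatory by any chain of premises.

post_bond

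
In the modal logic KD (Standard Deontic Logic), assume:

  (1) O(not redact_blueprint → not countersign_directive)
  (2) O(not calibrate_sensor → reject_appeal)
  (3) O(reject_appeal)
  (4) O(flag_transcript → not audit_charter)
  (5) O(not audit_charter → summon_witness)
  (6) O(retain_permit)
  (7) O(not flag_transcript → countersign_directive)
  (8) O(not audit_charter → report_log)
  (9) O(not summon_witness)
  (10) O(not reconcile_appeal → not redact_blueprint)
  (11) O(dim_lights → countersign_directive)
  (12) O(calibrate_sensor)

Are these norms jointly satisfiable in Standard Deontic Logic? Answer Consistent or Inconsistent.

Consistent

Premise 2 is O(not calibrate_sensor → reject_appeal); even if O(reject_appeal) held, inferring O(not calibrate_sensor) would be affirming the consequent — invalid.
So O(not calibrate_sensor) is not derivable, and the apparent clash with O(calibrate_sensor) does not arise.
A world satisfying every obligation exists (e.g. audit_charter=true, calibrate_sensor=true, countersign_directive=true, dim_lights=false, flag_transcript=false, reconcile_appeal=true, redact_blueprint=true, reject_appeal=true, report_log=false, retain_permit=true, summon_witness=false); no atom is both obligatory and forbidden, so the set is consistent.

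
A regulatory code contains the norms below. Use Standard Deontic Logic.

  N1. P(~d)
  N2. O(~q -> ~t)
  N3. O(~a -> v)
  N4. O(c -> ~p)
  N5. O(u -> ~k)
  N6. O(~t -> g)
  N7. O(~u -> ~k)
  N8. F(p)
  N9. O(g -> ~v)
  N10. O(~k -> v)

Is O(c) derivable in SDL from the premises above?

Premise 4 is O(c -> ~p); even if O(~p) held, inferring O(c) would be affirming the consequent — invalid.
No other premise forces O(c). An ideal world satisfying every premise can still have c false, so O(c) is not derivable.

No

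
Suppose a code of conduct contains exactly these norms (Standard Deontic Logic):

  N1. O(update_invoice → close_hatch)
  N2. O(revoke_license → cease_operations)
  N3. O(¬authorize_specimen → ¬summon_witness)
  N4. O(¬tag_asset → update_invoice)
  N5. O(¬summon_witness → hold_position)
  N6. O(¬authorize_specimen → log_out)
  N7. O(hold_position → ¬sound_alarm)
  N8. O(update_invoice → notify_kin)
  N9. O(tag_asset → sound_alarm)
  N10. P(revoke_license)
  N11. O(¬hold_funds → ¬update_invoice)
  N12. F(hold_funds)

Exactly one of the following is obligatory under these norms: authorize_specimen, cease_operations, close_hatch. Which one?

authorize_specimen

F(hold_funds) at premise 12 means O(¬hold_funds).
Premise 11 is O(¬hold_funds → ¬update_invoice); since O(¬hold_funds), deontic closure gives O(¬update_invoice).
Premise 4 is O(¬tag_asset → update_invoice); contrapositively O(¬update_invoice → tag_asset). Since O(¬update_invoice) holds, K gives O(tag_asset).
Premise 9 is O(tag_asset → sound_alarm); since O(tag_asset), deontic closure gives O(sound_alarm).
Premise 7, O(hold_position → ¬sound_alarm), contraposes to O(sound_alarm → ¬hold_position); with O(sound_alarm) we get O(¬hold_position).
The contrapositive of premise 5 (O(¬summon_witness → hold_position)) is O(¬hold_position → summon_witness), and O(¬hold_position) is already established, so O(summon_witness).
The contrapositive of premise 3 (O(¬authorize_specimen → ¬summon_witness)) is O(summon_witness → authorize_specimen), and O(summon_witness) is already established, so O(authorize_specimen).
So O(authorize_specimen) holds — authorize_specimen is obligatory. None of the other listed options is made obligatory by any chain of premises.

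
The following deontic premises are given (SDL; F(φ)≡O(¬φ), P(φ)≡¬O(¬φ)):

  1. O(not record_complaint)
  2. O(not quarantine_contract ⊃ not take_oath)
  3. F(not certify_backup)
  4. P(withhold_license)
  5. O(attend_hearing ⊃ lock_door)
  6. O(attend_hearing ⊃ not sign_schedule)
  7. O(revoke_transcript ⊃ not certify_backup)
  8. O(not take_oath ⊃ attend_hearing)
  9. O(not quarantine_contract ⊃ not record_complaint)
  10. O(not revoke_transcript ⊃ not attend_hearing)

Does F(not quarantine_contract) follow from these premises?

Premise 3 is F(not certify_backup), i.e. O(certify_backup).
The contrapositive of premise 7 (O(revoke_transcript ⊃ not certify_backup)) is O(certify_backup ⊃ not revoke_transcript), and O(certify_backup) is already established, so O(not revoke_transcript).
Applying K to premise 10 (O(not revoke_transcript ⊃ not attend_hearing)) and O(not revoke_transcript) yields O(not attend_hearing).
Premise 8 is O(not take_oath ⊃ attend_hearing); contrapositively O(not attend_hearing ⊃ take_oath). Since O(not attend_hearing) holds, K gives O(take_oath).
Premise 2 is O(not quarantine_contract ⊃ not take_oath); contrapositively O(take_oath ⊃ quarantine_contract). Since O(take_oath) holds, K gives O(quarantine_contract).
Premises 1, 4, 5, 6, 9 do not contribute to this derivation.
So O(quarantine_contract) holds, i.e. F(not quarantine_contract). The claim follows.

Yes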